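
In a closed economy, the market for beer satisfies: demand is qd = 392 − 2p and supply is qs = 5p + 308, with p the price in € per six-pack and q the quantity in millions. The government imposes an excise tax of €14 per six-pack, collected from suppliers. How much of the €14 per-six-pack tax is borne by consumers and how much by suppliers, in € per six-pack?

Before the tax: set 392 − 2p = 5p + 308 → p* = €12, q* = 368.
With the tax collected from suppliers, supply shifts: qs = 5(p − 14) + 308.
New equilibrium: consumers pay €22, suppliers receive €8, q = 348. (Wedge: pb − ps = 14.)
Burden on consumers: €10; on suppliers: €4. (They sum to €14.)

Consumers bear €10 per six-pack; suppliers bear €4 per six-pack.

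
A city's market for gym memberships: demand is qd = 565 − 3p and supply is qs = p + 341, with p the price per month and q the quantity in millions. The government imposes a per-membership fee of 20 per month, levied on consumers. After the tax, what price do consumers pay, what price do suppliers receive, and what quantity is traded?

Consumers pay 61; suppliers receive 41; quantity = 382.

Without the tax, 565 − 3p = p + 341 gives 4p = 224, so p* = 56 and q* = 397.
With the tax collected from consumers, demand (in seller-price terms) shifts: qd = 565 − 3(p + 20).
New equilibrium: consumers pay 61, suppliers receive 41, q = 382. (Wedge: pb − ps = 20.)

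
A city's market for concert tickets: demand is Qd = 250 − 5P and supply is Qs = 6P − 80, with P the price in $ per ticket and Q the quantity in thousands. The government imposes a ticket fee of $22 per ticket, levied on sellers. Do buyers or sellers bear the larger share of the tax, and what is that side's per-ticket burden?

Buyers bear the larger share: $12 per ticket.

Without the tax, 250 − 5P = 6P − 80 gives 11P = 330, so P* = $30 and Q* = 100.
With the tax collected from sellers, supply shifts: Qs = 6(P − 22) − 80.
New equilibrium: buyers pay $42, sellers receive $20, Q = 40. (Wedge: Pb − Ps = 22.)
Per-ticket burden: buyers $12, sellers $10.
Buyers take the larger share because demand is less price-elastic here (demand slope 5 vs supply slope 6).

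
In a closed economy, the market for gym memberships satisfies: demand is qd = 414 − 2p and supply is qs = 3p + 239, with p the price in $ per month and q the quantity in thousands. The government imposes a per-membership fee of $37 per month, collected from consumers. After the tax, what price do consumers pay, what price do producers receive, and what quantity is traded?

Without the tax, 414 − 2p = 3p + 239 gives 5p = 175, so p* = $35 and q* = 344.
With the tax collected from consumers, demand (in seller-price terms) shifts: qd = 414 − 2(p + 37).
New equilibrium: consumers pay $57.2, producers receive $20.2, q = 299.6. (Wedge: pb − ps = 37.)
The less price-elastic side of the market bears the larger share of a per-unit tax.

Consumers pay $57.2; producers receive $20.2; quantity = 299.6.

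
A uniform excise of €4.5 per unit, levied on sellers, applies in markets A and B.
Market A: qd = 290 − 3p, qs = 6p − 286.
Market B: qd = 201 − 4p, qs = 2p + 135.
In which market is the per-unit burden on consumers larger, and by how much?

Market A, by €1.5.

Market A: pre-tax p* = €64, q* = 98; post-tax q = 89; per-unit burden on consumers = €3.
Market B: pre-tax p* = €11, q* = 157; post-tax q = 151; per-unit burden on consumers = €1.5.
Difference: €3 vs €1.5 → market A is larger by €1.5.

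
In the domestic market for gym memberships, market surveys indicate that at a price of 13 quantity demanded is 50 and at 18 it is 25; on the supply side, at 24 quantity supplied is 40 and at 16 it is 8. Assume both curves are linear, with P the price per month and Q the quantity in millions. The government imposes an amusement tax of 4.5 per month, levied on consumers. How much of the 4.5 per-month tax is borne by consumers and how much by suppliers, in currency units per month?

Demand slope: (25 − 50)/(18 − 13) = -5, so Qd = 115 − 5P.
Supply slope: (8 − 40)/(16 − 24) = 4, so Qs = 4P − 56.
Before the tax: set 115 − 5P = 4P − 56 → P* = 19, Q* = 20.
With the tax collected from consumers, demand (in seller-price terms) shifts: Qd = 115 − 5(P + 4.5).
Solving gives Q = 10 with consumers paying 21 and suppliers receiving 16.5 (the 4.5 wedge).
Burden on consumers: 2; on suppliers: 2.5. (They sum to 4.5.)

Consumers bear 2 per month; suppliers bear 2.5 per month.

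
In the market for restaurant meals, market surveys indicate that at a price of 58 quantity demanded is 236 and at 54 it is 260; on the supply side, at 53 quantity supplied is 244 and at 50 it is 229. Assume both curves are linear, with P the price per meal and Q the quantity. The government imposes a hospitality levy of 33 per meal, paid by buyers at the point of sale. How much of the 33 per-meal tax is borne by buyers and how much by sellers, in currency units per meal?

Demand slope: (260 − 236)/(54 − 58) = -6, so Qd = 584 − 6P.
Supply slope: (229 − 244)/(50 − 53) = 5, so Qs = 5P − 21.
Before the tax: set 584 − 6P = 5P − 21 → P* = 55, Q* = 254.
With the tax collected from buyers, demand (in seller-price terms) shifts: Qd = 584 − 6(P + 33).
New equilibrium: buyers pay 70, sellers receive 37, Q = 164. (Wedge: Pb − Ps = 33.)
Burden on buyers: 15; on sellers: 18. (They sum to 33.)
The less price-elastic side of the market bears the larger share of a per-unit tax.

Buyers bear 15 per meal; sellers bear 18 per meal.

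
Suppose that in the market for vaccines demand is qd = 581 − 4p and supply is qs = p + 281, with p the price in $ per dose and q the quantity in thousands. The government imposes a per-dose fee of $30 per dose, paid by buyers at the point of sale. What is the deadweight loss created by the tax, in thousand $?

Without the tax, 581 − 4p = p + 281 gives 5p = 300, so p* = $60 and q* = 341.
With the tax collected from buyers, demand (in seller-price terms) shifts: qd = 581 − 4(p + 30).
New equilibrium: buyers pay $66, producers receive $36, q = 317. (Wedge: pb − ps = 30.)
Quantity falls by |ΔQ| = |341 − 317| = 24.
DWL = ½ · t · |ΔQ| = ½ · 30 · 24 = $360.

Deadweight loss = $360 thousand.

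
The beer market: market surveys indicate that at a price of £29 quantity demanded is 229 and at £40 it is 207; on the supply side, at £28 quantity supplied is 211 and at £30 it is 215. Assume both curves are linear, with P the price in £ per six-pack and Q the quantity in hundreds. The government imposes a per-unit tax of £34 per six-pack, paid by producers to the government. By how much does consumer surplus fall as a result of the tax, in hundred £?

Demand slope: (207 − 229)/(40 − 29) = -2, so Qd = 287 − 2P.
Supply slope: (215 − 211)/(30 − 28) = 2, so Qs = 2P + 155.
Without the tax, 287 − 2P = 2P + 155 gives 4P = 132, so P* = £33 and Q* = 221.
With the tax collected from producers, supply shifts: Qs = 2(P − 34) + 155.
New equilibrium: buyers pay £50, producers receive £16, Q = 187. (Wedge: Pb − Ps = 34.)
ΔCS is the trapezoid between Q = 187 and Q = 221 of height £17: ½ · (221 + 187) · 17 = £3468.

Consumer surplus falls by £3468 hundred.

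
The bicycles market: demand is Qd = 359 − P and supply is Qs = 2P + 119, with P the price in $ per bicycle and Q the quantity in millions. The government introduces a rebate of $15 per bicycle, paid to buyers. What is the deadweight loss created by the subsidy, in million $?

Without the subsidy, 359 − P = 2P + 119 gives 3P = 240, so P* = $80 and Q* = 279.
With a per-unit subsidy paid to buyers, each effectively pays P − 15, so demand becomes Qd = 359 − (P − 15).
Solving gives Q = 289 with buyers paying $70 and suppliers receiving $85 (the $15 wedge).
Quantity rises by |ΔQ| = |279 − 289| = 10.
DWL = ½ · t · |ΔQ| = ½ · 15 · 10 = $75.

Deadweight loss = $75 million.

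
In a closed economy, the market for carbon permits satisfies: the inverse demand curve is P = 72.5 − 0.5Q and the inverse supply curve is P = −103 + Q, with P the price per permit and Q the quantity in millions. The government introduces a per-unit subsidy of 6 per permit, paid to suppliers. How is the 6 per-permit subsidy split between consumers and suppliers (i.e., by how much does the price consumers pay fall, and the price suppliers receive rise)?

Consumers gain 2 per permit; suppliers gain 4 per permit.

Inverting to Q(P) form: Qd = 145 − 2P; Qs = P + 103.
Without the subsidy, 145 − 2P = P + 103 gives 3P = 42, so P* = 14 and Q* = 117.
With a per-unit subsidy paid to suppliers, each receives P + 6 per unit sold, so supply becomes Qs = (P + 6) + 103.
Solving gives Q = 121 with consumers paying 12 and suppliers receiving 18 (the 6 wedge).
Gain to consumers: 2; to suppliers: 4. (They sum to 6.)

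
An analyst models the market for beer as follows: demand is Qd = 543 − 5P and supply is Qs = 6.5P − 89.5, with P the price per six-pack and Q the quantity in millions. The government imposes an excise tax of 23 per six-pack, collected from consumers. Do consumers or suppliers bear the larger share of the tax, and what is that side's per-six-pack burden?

Consumers bear the larger share: 13 per six-pack.

Before the tax: set 543 − 5P = 6.5P − 89.5 → P* = 55, Q* = 268.
With the tax collected from consumers, demand (in seller-price terms) shifts: Qd = 543 − 5(P + 23).
Solving gives Q = 203 with consumers paying 68 and suppliers receiving 45 (the 23 wedge).
Per-six-pack burden: consumers 13, suppliers 10.
Consumers take the larger share because demand is less price-elastic here (demand slope 5 vs supply slope 6.5).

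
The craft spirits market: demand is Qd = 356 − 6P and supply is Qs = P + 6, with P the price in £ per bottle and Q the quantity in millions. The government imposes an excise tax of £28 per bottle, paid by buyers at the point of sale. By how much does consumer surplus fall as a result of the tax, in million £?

Consumer surplus falls by £176 million.

Without the tax, 356 − 6P = P + 6 gives 7P = 350, so P* = £50 and Q* = 56.
With the tax collected from buyers, demand (in seller-price terms) shifts: Qd = 356 − 6(P + 28).
New equilibrium: buyers pay £54, sellers receive £26, Q = 32. (Wedge: Pb − Ps = 28.)
ΔCS is the trapezoid between Q = 32 and Q = 56 of height £4: ½ · (56 + 32) · 4 = £176.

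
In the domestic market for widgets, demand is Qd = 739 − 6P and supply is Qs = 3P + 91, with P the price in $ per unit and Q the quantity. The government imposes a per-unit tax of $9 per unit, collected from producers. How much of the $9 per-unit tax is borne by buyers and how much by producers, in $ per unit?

Buyers bear $3 per unit; producers bear $6 per unit.

Before the tax: set 739 − 6P = 3P + 91 → P* = $72, Q* = 307.
With the tax collected from producers, supply shifts: Qs = 3(P − 9) + 91.
Solving gives Q = 289 with buyers paying $75 and producers receiving $66 (the $9 wedge).
Burden on buyers: $3; on producers: $6. (They sum to $9.)
The less price-elastic side of the market bears the larger share of a per-unit tax.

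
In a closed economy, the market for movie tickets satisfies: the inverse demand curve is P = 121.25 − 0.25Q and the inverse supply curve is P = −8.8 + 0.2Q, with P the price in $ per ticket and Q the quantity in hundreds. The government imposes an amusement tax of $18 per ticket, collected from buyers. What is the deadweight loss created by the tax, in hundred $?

Deadweight loss = $360 hundred.

Rewrite in direct form: Qd = 485 − 4P and Qs = 5P + 44.
Before the tax: set 485 − 4P = 5P + 44 → P* = $49, Q* = 289.
With the tax collected from buyers, demand (in seller-price terms) shifts: Qd = 485 − 4(P + 18).
New equilibrium: buyers pay $59, suppliers receive $41, Q = 249. (Wedge: Pb − Ps = 18.)
Quantity falls by |ΔQ| = |289 − 249| = 40.
DWL = ½ · t · |ΔQ| = ½ · 18 · 40 = $360.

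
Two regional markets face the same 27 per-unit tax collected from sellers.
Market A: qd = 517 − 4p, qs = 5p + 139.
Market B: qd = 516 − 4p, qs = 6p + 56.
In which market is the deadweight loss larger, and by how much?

Market A: pre-tax p* = 42, q* = 349; post-tax q = 289; deadweight loss = 810.
Market B: pre-tax p* = 46, q* = 332; post-tax q = 267.2; deadweight loss = 874.8.
Difference: 810 vs 874.8 → market B is larger by 64.8.

Market B, by 64.8.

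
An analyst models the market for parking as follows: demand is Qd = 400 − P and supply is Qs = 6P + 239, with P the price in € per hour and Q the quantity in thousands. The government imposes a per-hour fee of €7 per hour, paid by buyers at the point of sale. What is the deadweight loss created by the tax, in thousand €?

Deadweight loss = €21 thousand.

Without the tax, 400 − P = 6P + 239 gives 7P = 161, so P* = €23 and Q* = 377.
With the tax collected from buyers, demand (in seller-price terms) shifts: Qd = 400 − (P + 7).
Solving gives Q = 371 with buyers paying €29 and producers receiving €22 (the €7 wedge).
Quantity falls by |ΔQ| = |377 − 371| = 6.
DWL = ½ · t · |ΔQ| = ½ · 7 · 6 = €21.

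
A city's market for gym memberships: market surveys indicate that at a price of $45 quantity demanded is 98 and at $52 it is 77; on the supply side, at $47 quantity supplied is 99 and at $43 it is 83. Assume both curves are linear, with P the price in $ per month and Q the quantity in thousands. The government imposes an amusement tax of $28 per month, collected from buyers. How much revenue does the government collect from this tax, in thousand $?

Demand slope: (77 − 98)/(52 − 45) = -3, so Qd = 233 − 3P.
Supply slope: (83 − 99)/(43 − 47) = 4, so Qs = 4P − 89.
Before the tax: set 233 − 3P = 4P − 89 → P* = $46, Q* = 95.
With the tax collected from buyers, demand (in seller-price terms) shifts: Qd = 233 − 3(P + 28).
New equilibrium: buyers pay $62, producers receive $34, Q = 47. (Wedge: Pb − Ps = 28.)
Revenue = t · Q = 28 · 47 = $1316.

Tax revenue = $1316 thousand.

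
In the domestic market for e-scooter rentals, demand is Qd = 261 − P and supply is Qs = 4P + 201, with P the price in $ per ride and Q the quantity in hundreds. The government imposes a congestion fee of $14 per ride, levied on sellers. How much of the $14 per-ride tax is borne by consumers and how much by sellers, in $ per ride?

Consumers bear $11.2 per ride; sellers bear $2.8 per ride.

Without the tax, 261 − P = 4P + 201 gives 5P = 60, so P* = $12 and Q* = 249.
With the tax collected from sellers, supply shifts: Qs = 4(P − 14) + 201.
Solving gives Q = 237.8 with consumers paying $23.2 and sellers receiving $9.2 (the $14 wedge).
Burden on consumers: $11.2; on sellers: $2.8. (They sum to $14.)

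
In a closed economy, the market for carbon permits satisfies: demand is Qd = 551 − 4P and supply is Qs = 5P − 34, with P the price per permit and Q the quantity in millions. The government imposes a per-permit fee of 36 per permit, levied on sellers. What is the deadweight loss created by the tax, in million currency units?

Before the tax: set 551 − 4P = 5P − 34 → P* = 65, Q* = 291.
With the tax collected from sellers, supply shifts: Qs = 5(P − 36) − 34.
Solving gives Q = 211 with consumers paying 85 and sellers receiving 49 (the 36 wedge).
Quantity falls by |ΔQ| = |291 − 211| = 80.
DWL = ½ · t · |ΔQ| = ½ · 36 · 80 = 1440.

Deadweight loss = 1440 million.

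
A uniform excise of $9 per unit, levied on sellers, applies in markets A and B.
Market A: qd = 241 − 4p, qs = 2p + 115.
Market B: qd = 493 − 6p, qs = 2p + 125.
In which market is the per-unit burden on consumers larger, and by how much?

Market A, by $0.75.

Market A: pre-tax p* = $21, q* = 157; post-tax q = 145; per-unit burden on consumers = $3.
Market B: pre-tax p* = $46, q* = 217; post-tax q = 203.5; per-unit burden on consumers = $2.25.
Difference: $3 vs $2.25 → market A is larger by $0.75.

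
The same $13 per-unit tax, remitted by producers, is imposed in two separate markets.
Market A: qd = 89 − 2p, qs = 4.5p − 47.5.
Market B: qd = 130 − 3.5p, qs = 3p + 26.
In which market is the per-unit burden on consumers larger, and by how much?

Market A: pre-tax p* = $21, q* = 47; post-tax q = 29; per-unit burden on consumers = $9.
Market B: pre-tax p* = $16, q* = 74; post-tax q = 53; per-unit burden on consumers = $6.
Difference: $9 vs $6 → market A is larger by $3.

Market A, by $3.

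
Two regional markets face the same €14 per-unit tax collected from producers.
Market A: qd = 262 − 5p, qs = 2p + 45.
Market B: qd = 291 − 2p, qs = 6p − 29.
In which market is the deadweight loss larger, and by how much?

Market B, by €7.

Market A: pre-tax p* = €31, q* = 107; post-tax q = 87; deadweight loss = €140.
Market B: pre-tax p* = €40, q* = 211; post-tax q = 190; deadweight loss = €147.
Difference: €140 vs €147 → market B is larger by €7.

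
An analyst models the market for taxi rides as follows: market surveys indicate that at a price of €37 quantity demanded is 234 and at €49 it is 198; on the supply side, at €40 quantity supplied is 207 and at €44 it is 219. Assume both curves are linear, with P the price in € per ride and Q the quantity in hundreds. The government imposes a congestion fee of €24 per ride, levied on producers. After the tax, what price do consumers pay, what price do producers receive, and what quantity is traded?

Consumers pay €55; producers receive €31; quantity = 180.

Demand slope: (198 − 234)/(49 − 37) = -3, so Qd = 345 − 3P.
Supply slope: (219 − 207)/(44 − 40) = 3, so Qs = 3P + 87.
Without the tax, 345 − 3P = 3P + 87 gives 6P = 258, so P* = €43 and Q* = 216.
With the tax collected from producers, supply shifts: Qs = 3(P − 24) + 87.
New equilibrium: consumers pay €55, producers receive €31, Q = 180. (Wedge: Pb − Ps = 24.)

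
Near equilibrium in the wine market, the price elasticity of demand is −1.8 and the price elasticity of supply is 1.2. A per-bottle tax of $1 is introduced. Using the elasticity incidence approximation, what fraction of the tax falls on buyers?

Buyers' share ≈ 0.4.

Incidence ratio: buyers' share ≈ εs / (εs + |εd|) = 1.2 / (1.2 + 1.8) = 0.4.
Supply is the less elastic side, so buyers bear the smaller share.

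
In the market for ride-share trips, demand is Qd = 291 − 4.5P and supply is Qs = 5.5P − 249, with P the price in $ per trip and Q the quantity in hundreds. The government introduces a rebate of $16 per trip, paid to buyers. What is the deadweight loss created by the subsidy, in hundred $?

Deadweight loss = $316.8 hundred.

Without the subsidy, 291 − 4.5P = 5.5P − 249 gives 10P = 540, so P* = $54 and Q* = 48.
With a per-unit subsidy paid to buyers, each effectively pays P − 16, so demand becomes Qd = 291 − 4.5(P − 16).
Solving gives Q = 87.6 with buyers paying $45.2 and producers receiving $61.2 (the $16 wedge).
Quantity rises by |ΔQ| = |48 − 87.6| = 39.6.
DWL = ½ · t · |ΔQ| = ½ · 16 · 39.6 = $316.8.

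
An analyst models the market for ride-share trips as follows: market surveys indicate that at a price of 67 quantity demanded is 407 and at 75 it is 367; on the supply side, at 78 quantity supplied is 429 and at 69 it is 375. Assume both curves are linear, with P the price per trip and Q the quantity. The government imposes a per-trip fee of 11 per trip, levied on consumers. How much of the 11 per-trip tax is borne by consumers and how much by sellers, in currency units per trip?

Consumers bear 6 per trip; sellers bear 5 per trip.

Demand slope: (367 − 407)/(75 − 67) = -5, so Qd = 742 − 5P.
Supply slope: (375 − 429)/(69 − 78) = 6, so Qs = 6P − 39.
Before the tax: set 742 − 5P = 6P − 39 → P* = 71, Q* = 387.
With the tax collected from consumers, demand (in seller-price terms) shifts: Qd = 742 − 5(P + 11).
New equilibrium: consumers pay 77, sellers receive 66, Q = 357. (Wedge: Pb − Ps = 11.)
Burden on consumers: 6; on sellers: 5. (They sum to 11.)
The less price-elastic side of the market bears the larger share of a per-unit tax.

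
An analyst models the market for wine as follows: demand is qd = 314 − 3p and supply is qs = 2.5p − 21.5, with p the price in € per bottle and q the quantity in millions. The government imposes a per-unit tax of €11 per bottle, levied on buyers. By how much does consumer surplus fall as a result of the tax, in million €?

Before the tax: set 314 − 3p = 2.5p − 21.5 → p* = €61, q* = 131.
With the tax collected from buyers, demand (in seller-price terms) shifts: qd = 314 − 3(p + 11).
Solving gives q = 116 with buyers paying €66 and producers receiving €55 (the €11 wedge).
ΔCS is the trapezoid between Q = 116 and Q = 131 of height €5: ½ · (131 + 116) · 5 = €617.5.

Consumer surplus falls by €617.5 million.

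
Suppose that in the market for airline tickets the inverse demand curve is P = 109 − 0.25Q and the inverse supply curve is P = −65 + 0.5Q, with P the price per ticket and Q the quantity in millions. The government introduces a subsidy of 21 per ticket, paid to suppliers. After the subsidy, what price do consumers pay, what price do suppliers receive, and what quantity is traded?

Consumers pay 44; suppliers receive 65; quantity = 260.

Rewrite in direct form: Qd = 436 − 4P and Qs = 2P + 130.
Without the subsidy, 436 − 4P = 2P + 130 gives 6P = 306, so P* = 51 and Q* = 232.
With a per-unit subsidy paid to suppliers, each receives P + 21 per unit sold, so supply becomes Qs = 2(P + 21) + 130.
New equilibrium: consumers pay 44, suppliers receive 65, Q = 260. (Wedge: Pb − Ps = −21.)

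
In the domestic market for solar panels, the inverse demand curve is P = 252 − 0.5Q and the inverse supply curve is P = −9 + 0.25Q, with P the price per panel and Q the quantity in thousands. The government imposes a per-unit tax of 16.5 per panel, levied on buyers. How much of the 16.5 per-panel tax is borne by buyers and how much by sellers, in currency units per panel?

Buyers bear 11 per panel; sellers bear 5.5 per panel.

Inverting to Q(P) form: Qd = 504 − 2P; Qs = 4P + 36.
Before the tax: set 504 − 2P = 4P + 36 → P* = 78, Q* = 348.
With the tax collected from buyers, demand (in seller-price terms) shifts: Qd = 504 − 2(P + 16.5).
New equilibrium: buyers pay 89, sellers receive 72.5, Q = 326. (Wedge: Pb − Ps = 16.5.)
Burden on buyers: 11; on sellers: 5.5. (They sum to 16.5.)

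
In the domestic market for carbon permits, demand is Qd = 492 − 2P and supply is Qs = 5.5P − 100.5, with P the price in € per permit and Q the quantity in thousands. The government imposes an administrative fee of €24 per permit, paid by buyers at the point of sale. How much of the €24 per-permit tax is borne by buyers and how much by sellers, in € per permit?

Buyers bear €17.6 per permit; sellers bear €6.4 per permit.

Before the tax: set 492 − 2P = 5.5P − 100.5 → P* = €79, Q* = 334.
With the tax collected from buyers, demand (in seller-price terms) shifts: Qd = 492 − 2(P + 24).
New equilibrium: buyers pay €96.6, sellers receive €72.6, Q = 298.8. (Wedge: Pb − Ps = 24.)
Burden on buyers: €17.6; on sellers: €6.4. (They sum to €24.)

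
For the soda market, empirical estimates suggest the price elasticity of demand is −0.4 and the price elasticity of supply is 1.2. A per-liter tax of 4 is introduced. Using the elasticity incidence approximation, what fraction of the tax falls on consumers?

Incidence ratio: consumers' share ≈ εs / (εs + |εd|) = 1.2 / (1.2 + 0.4) = 0.75.
Supply is the more elastic side, so consumers bear the larger share.

Consumers' share ≈ 0.75.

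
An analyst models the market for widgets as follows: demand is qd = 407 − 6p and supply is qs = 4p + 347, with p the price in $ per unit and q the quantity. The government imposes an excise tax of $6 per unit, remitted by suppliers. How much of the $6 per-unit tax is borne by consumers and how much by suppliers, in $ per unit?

Consumers bear $2.4 per unit; suppliers bear $3.6 per unit.

Before the tax: set 407 − 6p = 4p + 347 → p* = $6, q* = 371.
With the tax collected from suppliers, supply shifts: qs = 4(p − 6) + 347.
New equilibrium: consumers pay $8.4, suppliers receive $2.4, q = 356.6. (Wedge: pb − ps = 6.)
Burden on consumers: $2.4; on suppliers: $3.6. (They sum to $6.)
The less price-elastic side of the market bears the larger share of a per-unit tax.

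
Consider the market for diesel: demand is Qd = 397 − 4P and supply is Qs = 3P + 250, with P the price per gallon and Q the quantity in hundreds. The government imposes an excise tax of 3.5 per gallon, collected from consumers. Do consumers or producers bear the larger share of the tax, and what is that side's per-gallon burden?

Without the tax, 397 − 4P = 3P + 250 gives 7P = 147, so P* = 21 and Q* = 313.
With the tax collected from consumers, demand (in seller-price terms) shifts: Qd = 397 − 4(P + 3.5).
Solving gives Q = 307 with consumers paying 22.5 and producers receiving 19 (the 3.5 wedge).
Per-gallon burden: consumers 1.5, producers 2.
Producers take the larger share because supply is less price-elastic here (demand slope 4 vs supply slope 3).

Producers bear the larger share: 2 per gallon.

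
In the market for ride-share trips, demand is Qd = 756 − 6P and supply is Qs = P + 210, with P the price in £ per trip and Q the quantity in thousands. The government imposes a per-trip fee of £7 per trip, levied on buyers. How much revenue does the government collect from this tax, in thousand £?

Tax revenue = £1974 thousand.

Without the tax, 756 − 6P = P + 210 gives 7P = 546, so P* = £78 and Q* = 288.
With the tax collected from buyers, demand (in seller-price terms) shifts: Qd = 756 − 6(P + 7).
New equilibrium: buyers pay £79, suppliers receive £72, Q = 282. (Wedge: Pb − Ps = 7.)
Revenue = t · Q = 7 · 282 = £1974.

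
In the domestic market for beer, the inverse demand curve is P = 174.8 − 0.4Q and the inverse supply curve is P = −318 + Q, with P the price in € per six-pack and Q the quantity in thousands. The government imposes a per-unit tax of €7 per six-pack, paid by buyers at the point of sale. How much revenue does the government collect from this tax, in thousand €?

Tax revenue = €2429 thousand.

Rewrite in direct form: Qd = 437 − 2.5P and Qs = P + 318.
Without the tax, 437 − 2.5P = P + 318 gives 3.5P = 119, so P* = €34 and Q* = 352.
With the tax collected from buyers, demand (in seller-price terms) shifts: Qd = 437 − 2.5(P + 7).
Solving gives Q = 347 with buyers paying €36 and producers receiving €29 (the €7 wedge).
Revenue = t · Q = 7 · 347 = €2429.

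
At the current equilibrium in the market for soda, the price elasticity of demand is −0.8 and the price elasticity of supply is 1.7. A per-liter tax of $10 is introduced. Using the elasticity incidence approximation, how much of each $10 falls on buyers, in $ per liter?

Incidence ratio: buyers' share ≈ εs / (εs + |εd|) = 1.7 / (1.7 + 0.8) = 0.68.
So buyers bear ≈ 0.68 × $10 = $6.8; suppliers bear $3.2.

Buyers bear ≈ $6.8 per liter.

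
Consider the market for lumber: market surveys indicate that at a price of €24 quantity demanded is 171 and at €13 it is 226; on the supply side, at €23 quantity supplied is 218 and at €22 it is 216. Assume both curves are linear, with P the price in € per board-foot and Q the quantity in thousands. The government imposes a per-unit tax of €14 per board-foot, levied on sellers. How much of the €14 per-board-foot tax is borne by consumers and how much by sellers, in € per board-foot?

Demand slope: (226 − 171)/(13 − 24) = -5, so Qd = 291 − 5P.
Supply slope: (216 − 218)/(22 − 23) = 2, so Qs = 2P + 172.
Without the tax, 291 − 5P = 2P + 172 gives 7P = 119, so P* = €17 and Q* = 206.
With the tax collected from sellers, supply shifts: Qs = 2(P − 14) + 172.
New equilibrium: consumers pay €21, sellers receive €7, Q = 186. (Wedge: Pb − Ps = 14.)
Burden on consumers: €4; on sellers: €10. (They sum to €14.)
The less price-elastic side of the market bears the larger share of a per-unit tax.

Consumers bear €4 per board-foot; sellers bear €10 per board-foot.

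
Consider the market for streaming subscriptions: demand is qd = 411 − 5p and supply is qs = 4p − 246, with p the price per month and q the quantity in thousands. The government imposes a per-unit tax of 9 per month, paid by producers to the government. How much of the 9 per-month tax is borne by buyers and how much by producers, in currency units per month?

Buyers bear 4 per month; producers bear 5 per month.

Before the tax: set 411 − 5p = 4p − 246 → p* = 73, q* = 46.
With the tax collected from producers, supply shifts: qs = 4(p − 9) − 246.
New equilibrium: buyers pay 77, producers receive 68, q = 26. (Wedge: pb − ps = 9.)
Burden on buyers: 4; on producers: 5. (They sum to 9.)
The less price-elastic side of the market bears the larger share of a per-unit tax.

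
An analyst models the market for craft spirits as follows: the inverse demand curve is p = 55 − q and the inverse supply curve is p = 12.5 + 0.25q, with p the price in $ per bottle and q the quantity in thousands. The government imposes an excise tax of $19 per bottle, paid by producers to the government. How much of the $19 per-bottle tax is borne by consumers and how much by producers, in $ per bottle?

Rewrite in direct form: qd = 55 − p and qs = 4p − 50.
Before the tax: set 55 − p = 4p − 50 → p* = $21, q* = 34.
With the tax collected from producers, supply shifts: qs = 4(p − 19) − 50.
New equilibrium: consumers pay $36.2, producers receive $17.2, q = 18.8. (Wedge: pb − ps = 19.)
Burden on consumers: $15.2; on producers: $3.8. (They sum to $19.)
The less price-elastic side of the market bears the larger share of a per-unit tax.

Consumers bear $15.2 per bottle; producers bear $3.8 per bottle.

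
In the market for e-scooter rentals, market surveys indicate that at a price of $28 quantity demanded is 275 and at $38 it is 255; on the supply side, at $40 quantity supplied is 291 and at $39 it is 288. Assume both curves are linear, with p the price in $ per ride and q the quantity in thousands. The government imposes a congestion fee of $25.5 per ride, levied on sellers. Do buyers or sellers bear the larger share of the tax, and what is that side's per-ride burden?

Buyers bear the larger share: $15.3 per ride.

Demand slope: (255 − 275)/(38 − 28) = -2, so qd = 331 − 2p.
Supply slope: (288 − 291)/(39 − 40) = 3, so qs = 3p + 171.
Without the tax, 331 − 2p = 3p + 171 gives 5p = 160, so p* = $32 and q* = 267.
With the tax collected from sellers, supply shifts: qs = 3(p − 25.5) + 171.
New equilibrium: buyers pay $47.3, sellers receive $21.8, q = 236.4. (Wedge: pb − ps = 25.5.)
Per-ride burden: buyers $15.3, sellers $10.2.
Buyers take the larger share because demand is less price-elastic here (demand slope 2 vs supply slope 3).
The less price-elastic side of the market bears the larger share of a per-unit tax.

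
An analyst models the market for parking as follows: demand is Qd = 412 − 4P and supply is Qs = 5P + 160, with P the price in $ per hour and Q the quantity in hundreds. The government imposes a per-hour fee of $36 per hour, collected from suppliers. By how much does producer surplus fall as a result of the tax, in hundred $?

Without the tax, 412 − 4P = 5P + 160 gives 9P = 252, so P* = $28 and Q* = 300.
With the tax collected from suppliers, supply shifts: Qs = 5(P − 36) + 160.
Solving gives Q = 220 with buyers paying $48 and suppliers receiving $12 (the $36 wedge).
ΔPS is the trapezoid between Q = 220 and Q = 300 of height $16: ½ · (300 + 220) · 16 = $4160.

Producer surplus falls by $4160 hundred.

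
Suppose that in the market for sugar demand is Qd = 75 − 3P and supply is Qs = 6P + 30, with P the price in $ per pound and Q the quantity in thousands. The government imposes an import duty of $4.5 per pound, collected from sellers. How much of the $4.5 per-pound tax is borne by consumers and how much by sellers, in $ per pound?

Before the tax: set 75 − 3P = 6P + 30 → P* = $5, Q* = 60.
With the tax collected from sellers, supply shifts: Qs = 6(P − 4.5) + 30.
Solving gives Q = 51 with consumers paying $8 and sellers receiving $3.5 (the $4.5 wedge).
Burden on consumers: $3; on sellers: $1.5. (They sum to $4.5.)
The less price-elastic side of the market bears the larger share of a per-unit tax.

Consumers bear $3 per pound; sellers bear $1.5 per pound.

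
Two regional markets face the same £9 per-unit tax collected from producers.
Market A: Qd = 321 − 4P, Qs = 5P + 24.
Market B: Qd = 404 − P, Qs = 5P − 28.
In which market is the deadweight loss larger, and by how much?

Market A, by £56.25.

Market A: pre-tax P* = £33, Q* = 189; post-tax Q = 169; deadweight loss = £90.
Market B: pre-tax P* = £72, Q* = 332; post-tax Q = 324.5; deadweight loss = £33.75.
Difference: £90 vs £33.75 → market A is larger by £56.25.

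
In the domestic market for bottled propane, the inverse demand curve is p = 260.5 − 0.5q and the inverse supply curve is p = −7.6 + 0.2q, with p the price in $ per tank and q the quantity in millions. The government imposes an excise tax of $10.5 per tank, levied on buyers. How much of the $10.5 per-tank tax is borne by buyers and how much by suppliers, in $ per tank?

Buyers bear $7.5 per tank; suppliers bear $3 per tank.

Inverting to q(p) form: qd = 521 − 2p; qs = 5p + 38.
Without the tax, 521 − 2p = 5p + 38 gives 7p = 483, so p* = $69 and q* = 383.
With the tax collected from buyers, demand (in seller-price terms) shifts: qd = 521 − 2(p + 10.5).
New equilibrium: buyers pay $76.5, suppliers receive $66, q = 368. (Wedge: pb − ps = 10.5.)
Burden on buyers: $7.5; on suppliers: $3. (They sum to $10.5.)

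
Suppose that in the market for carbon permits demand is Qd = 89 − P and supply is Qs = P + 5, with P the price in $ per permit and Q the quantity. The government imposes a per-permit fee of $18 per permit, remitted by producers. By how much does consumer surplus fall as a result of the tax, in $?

Without the tax, 89 − P = P + 5 gives 2P = 84, so P* = $42 and Q* = 47.
With the tax collected from producers, supply shifts: Qs = (P − 18) + 5.
Solving gives Q = 38 with buyers paying $51 and producers receiving $33 (the $18 wedge).
ΔCS is the trapezoid between Q = 38 and Q = 47 of height $9: ½ · (47 + 38) · 9 = $382.5.

Consumer surplus falls by $382.5.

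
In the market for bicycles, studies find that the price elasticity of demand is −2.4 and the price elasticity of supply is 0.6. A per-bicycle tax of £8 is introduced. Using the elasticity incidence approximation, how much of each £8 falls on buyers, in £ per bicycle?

Incidence ratio: buyers' share ≈ εs / (εs + |εd|) = 0.6 / (0.6 + 2.4) = 0.2.
So buyers bear ≈ 0.2 × £8 = £1.6; sellers bear £6.4.

Buyers bear ≈ £1.6 per bicycle.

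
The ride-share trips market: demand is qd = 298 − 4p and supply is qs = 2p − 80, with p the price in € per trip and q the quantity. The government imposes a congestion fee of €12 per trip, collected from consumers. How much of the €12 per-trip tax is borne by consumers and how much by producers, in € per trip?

Consumers bear €4 per trip; producers bear €8 per trip.

Before the tax: set 298 − 4p = 2p − 80 → p* = €63, q* = 46.
With the tax collected from consumers, demand (in seller-price terms) shifts: qd = 298 − 4(p + 12).
New equilibrium: consumers pay €67, producers receive €55, q = 30. (Wedge: pb − ps = 12.)
Burden on consumers: €4; on producers: €8. (They sum to €12.)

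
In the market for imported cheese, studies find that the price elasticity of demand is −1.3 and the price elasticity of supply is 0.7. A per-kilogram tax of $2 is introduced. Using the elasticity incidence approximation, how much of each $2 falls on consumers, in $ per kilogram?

Consumers bear ≈ $0.7 per kilogram.

Incidence ratio: consumers' share ≈ εs / (εs + |εd|) = 0.7 / (0.7 + 1.3) = 0.35.
So consumers bear ≈ 0.35 × $2 = $0.7; sellers bear $1.3.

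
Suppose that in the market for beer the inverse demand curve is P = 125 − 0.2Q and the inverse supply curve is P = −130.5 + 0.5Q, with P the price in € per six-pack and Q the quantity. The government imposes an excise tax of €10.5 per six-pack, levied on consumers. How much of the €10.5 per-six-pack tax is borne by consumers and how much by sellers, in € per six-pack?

Consumers bear €3 per six-pack; sellers bear €7.5 per six-pack.

Rewrite in direct form: Qd = 625 − 5P and Qs = 2P + 261.
Before the tax: set 625 − 5P = 2P + 261 → P* = €52, Q* = 365.
With the tax collected from consumers, demand (in seller-price terms) shifts: Qd = 625 − 5(P + 10.5).
Solving gives Q = 350 with consumers paying €55 and sellers receiving €44.5 (the €10.5 wedge).
Burden on consumers: €3; on sellers: €7.5. (They sum to €10.5.)
The less price-elastic side of the market bears the larger share of a per-unit tax.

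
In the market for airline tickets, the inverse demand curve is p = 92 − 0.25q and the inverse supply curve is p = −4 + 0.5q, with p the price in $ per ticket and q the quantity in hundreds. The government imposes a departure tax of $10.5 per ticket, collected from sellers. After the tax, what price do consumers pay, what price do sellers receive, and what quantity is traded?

Rewrite in direct form: qd = 368 − 4p and qs = 2p + 8.
Before the tax: set 368 − 4p = 2p + 8 → p* = $60, q* = 128.
With the tax collected from sellers, supply shifts: qs = 2(p − 10.5) + 8.
Solving gives q = 114 with consumers paying $63.5 and sellers receiving $53 (the $10.5 wedge).
The less price-elastic side of the market bears the larger share of a per-unit tax.

Consumers pay $63.5; sellers receive $53; quantity = 114.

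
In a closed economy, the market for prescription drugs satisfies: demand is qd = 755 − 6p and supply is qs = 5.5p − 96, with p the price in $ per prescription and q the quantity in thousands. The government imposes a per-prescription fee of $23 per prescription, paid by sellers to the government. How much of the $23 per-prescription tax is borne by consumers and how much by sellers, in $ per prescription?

Before the tax: set 755 − 6p = 5.5p − 96 → p* = $74, q* = 311.
With the tax collected from sellers, supply shifts: qs = 5.5(p − 23) − 96.
Solving gives q = 245 with consumers paying $85 and sellers receiving $62 (the $23 wedge).
Burden on consumers: $11; on sellers: $12. (They sum to $23.)
The less price-elastic side of the market bears the larger share of a per-unit tax.

Consumers bear $11 per prescription; sellers bear $12 per prescription.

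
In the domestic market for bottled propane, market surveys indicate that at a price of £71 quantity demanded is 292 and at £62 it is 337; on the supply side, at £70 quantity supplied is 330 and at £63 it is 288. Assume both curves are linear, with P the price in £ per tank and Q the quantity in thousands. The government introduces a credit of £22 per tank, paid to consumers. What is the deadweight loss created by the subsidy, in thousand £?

Demand slope: (337 − 292)/(62 − 71) = -5, so Qd = 647 − 5P.
Supply slope: (288 − 330)/(63 − 70) = 6, so Qs = 6P − 90.
Before the subsidy: set 647 − 5P = 6P − 90 → P* = £67, Q* = 312.
With a per-unit subsidy paid to consumers, each effectively pays P − 22, so demand becomes Qd = 647 − 5(P − 22).
Solving gives Q = 372 with consumers paying £55 and sellers receiving £77 (the £22 wedge).
Quantity rises by |ΔQ| = |312 − 372| = 60.
DWL = ½ · t · |ΔQ| = ½ · 22 · 60 = £660.

Deadweight loss = £660 thousand.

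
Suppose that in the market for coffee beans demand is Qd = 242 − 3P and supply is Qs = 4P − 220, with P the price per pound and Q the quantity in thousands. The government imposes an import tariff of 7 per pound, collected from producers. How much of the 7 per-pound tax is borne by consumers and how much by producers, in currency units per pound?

Without the tax, 242 − 3P = 4P − 220 gives 7P = 462, so P* = 66 and Q* = 44.
With the tax collected from producers, supply shifts: Qs = 4(P − 7) − 220.
New equilibrium: consumers pay 70, producers receive 63, Q = 32. (Wedge: Pb − Ps = 7.)
Burden on consumers: 4; on producers: 3. (They sum to 7.)
The less price-elastic side of the market bears the larger share of a per-unit tax.

Consumers bear 4 per pound; producers bear 3 per pound.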